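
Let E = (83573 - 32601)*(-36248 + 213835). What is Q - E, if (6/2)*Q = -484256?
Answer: -27156377948/3 ≈ -9.0521e+9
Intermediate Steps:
Q = -484256/3 (Q = (⅓)*(-484256) = -484256/3 ≈ -1.6142e+5)
E = 9051964564 (E = 50972*177587 = 9051964564)
Q - E = -484256/3 - 1*9051964564 = -484256/3 - 9051964564 = -27156377948/3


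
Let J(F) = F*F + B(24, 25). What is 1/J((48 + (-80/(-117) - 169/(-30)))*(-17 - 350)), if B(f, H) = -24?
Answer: 1368900/543972418375489 ≈ 2.5165e-9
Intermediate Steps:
J(F) = -24 + F² (J(F) = F*F - 24 = F² - 24 = -24 + F²)
1/J((48 + (-80/(-117) - 169/(-30)))*(-17 - 350)) = 1/(-24 + ((48 + (-80/(-117) - 169/(-30)))*(-17 - 350))²) = 1/(-24 + ((48 + (-80*(-1/117) - 169*(-1/30)))*(-367))²) = 1/(-24 + ((48 + (80/117 + 169/30))*(-367))²) = 1/(-24 + ((48 + 7391/1170)*(-367))²) = 1/(-24 + ((63551/1170)*(-367))²) = 1/(-24 + (-23323217/1170)²) = 1/(-24 + 543972451229089/1368900) = 1/(543972418375489/1368900) = 1368900/543972418375489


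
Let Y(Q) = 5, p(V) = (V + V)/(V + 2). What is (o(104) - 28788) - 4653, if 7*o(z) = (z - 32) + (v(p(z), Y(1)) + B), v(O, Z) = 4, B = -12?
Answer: -234023/7 ≈ -33432.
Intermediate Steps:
p(V) = 2*V/(2 + V) (p(V) = (2*V)/(2 + V) = 2*V/(2 + V))
o(z) = -40/7 + z/7 (o(z) = ((z - 32) + (4 - 12))/7 = ((-32 + z) - 8)/7 = (-40 + z)/7 = -40/7 + z/7)
(o(104) - 28788) - 4653 = ((-40/7 + (1/7)*104) - 28788) - 4653 = ((-40/7 + 104/7) - 28788) - 4653 = (64/7 - 28788) - 4653 = -201452/7 - 4653 = -234023/7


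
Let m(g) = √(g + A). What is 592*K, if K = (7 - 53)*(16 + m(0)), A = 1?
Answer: -462944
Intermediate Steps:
m(g) = √(1 + g) (m(g) = √(g + 1) = √(1 + g))
K = -782 (K = (7 - 53)*(16 + √(1 + 0)) = -46*(16 + √1) = -46*(16 + 1) = -46*17 = -782)
592*K = 592*(-782) = -462944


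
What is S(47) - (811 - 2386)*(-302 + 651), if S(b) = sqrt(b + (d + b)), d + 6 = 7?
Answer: 549675 + sqrt(95) ≈ 5.4969e+5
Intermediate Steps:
d = 1 (d = -6 + 7 = 1)
S(b) = sqrt(1 + 2*b) (S(b) = sqrt(b + (1 + b)) = sqrt(1 + 2*b))
S(47) - (811 - 2386)*(-302 + 651) = sqrt(1 + 2*47) - (811 - 2386)*(-302 + 651) = sqrt(1 + 94) - (-1575)*349 = sqrt(95) - 1*(-549675) = sqrt(95) + 549675 = 549675 + sqrt(95)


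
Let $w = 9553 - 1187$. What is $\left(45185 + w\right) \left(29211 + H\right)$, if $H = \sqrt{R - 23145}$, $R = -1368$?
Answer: $1564278261 + 53551 i \sqrt{24513} \approx 1.5643 \cdot 10^{9} + 8.3843 \cdot 10^{6} i$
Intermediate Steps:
$w = 8366$
$H = i \sqrt{24513}$ ($H = \sqrt{-1368 - 23145} = \sqrt{-24513} = i \sqrt{24513} \approx 156.57 i$)
$\left(45185 + w\right) \left(29211 + H\right) = \left(45185 + 8366\right) \left(29211 + i \sqrt{24513}\right) = 53551 \left(29211 + i \sqrt{24513}\right) = 1564278261 + 53551 i \sqrt{24513}$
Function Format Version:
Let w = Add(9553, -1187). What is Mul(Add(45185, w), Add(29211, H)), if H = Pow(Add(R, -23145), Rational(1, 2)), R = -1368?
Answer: Add(1564278261, Mul(53551, I, Pow(24513, Rational(1, 2)))) ≈ Add(1.5643e+9, Mul(8.3843e+6, I))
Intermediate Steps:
w = 8366
H = Mul(I, Pow(24513, Rational(1, 2))) (H = Pow(Add(-1368, -23145), Rational(1, 2)) = Pow(-24513, Rational(1, 2)) = Mul(I, Pow(24513, Rational(1, 2))) ≈ Mul(156.57, I))
Mul(Add(45185, w), Add(29211, H)) = Mul(Add(45185, 8366), Add(29211, Mul(I, Pow(24513, Rational(1, 2))))) = Mul(53551, Add(29211, Mul(I, Pow(24513, Rational(1, 2))))) = Add(1564278261, Mul(53551, I, Pow(24513, Rational(1, 2))))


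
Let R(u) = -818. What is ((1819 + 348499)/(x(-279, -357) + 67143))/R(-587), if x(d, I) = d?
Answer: -175159/27347376 ≈ -0.0064050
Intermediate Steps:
((1819 + 348499)/(x(-279, -357) + 67143))/R(-587) = ((1819 + 348499)/(-279 + 67143))/(-818) = (350318/66864)*(-1/818) = (350318*(1/66864))*(-1/818) = (175159/33432)*(-1/818) = -175159/27347376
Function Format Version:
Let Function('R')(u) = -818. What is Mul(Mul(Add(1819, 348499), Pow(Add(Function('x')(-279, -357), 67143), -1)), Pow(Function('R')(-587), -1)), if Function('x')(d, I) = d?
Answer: Rational(-175159, 27347376) ≈ -0.0064050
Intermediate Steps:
Mul(Mul(Add(1819, 348499), Pow(Add(Function('x')(-279, -357), 67143), -1)), Pow(Function('R')(-587), -1)) = Mul(Mul(Add(1819, 348499), Pow(Add(-279, 67143), -1)), Pow(-818, -1)) = Mul(Mul(350318, Pow(66864, -1)), Rational(-1, 818)) = Mul(Mul(350318, Rational(1, 66864)), Rational(-1, 818)) = Mul(Rational(175159, 33432), Rational(-1, 818)) = Rational(-175159, 27347376)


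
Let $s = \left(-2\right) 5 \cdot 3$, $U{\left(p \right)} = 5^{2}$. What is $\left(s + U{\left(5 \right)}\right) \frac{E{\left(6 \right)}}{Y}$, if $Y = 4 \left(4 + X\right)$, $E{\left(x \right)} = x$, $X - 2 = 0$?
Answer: $- \frac{5}{4} \approx -1.25$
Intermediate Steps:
$X = 2$ ($X = 2 + 0 = 2$)
$U{\left(p \right)} = 25$
$Y = 24$ ($Y = 4 \left(4 + 2\right) = 4 \cdot 6 = 24$)
$s = -30$ ($s = \left(-10\right) 3 = -30$)
$\left(s + U{\left(5 \right)}\right) \frac{E{\left(6 \right)}}{Y} = \left(-30 + 25\right) \frac{6}{24} = - 5 \cdot 6 \cdot \frac{1}{24} = \left(-5\right) \frac{1}{4} = - \frac{5}{4}$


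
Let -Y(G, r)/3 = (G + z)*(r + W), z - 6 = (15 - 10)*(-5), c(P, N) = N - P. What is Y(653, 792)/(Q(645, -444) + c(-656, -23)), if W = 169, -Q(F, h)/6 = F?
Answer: 609274/1079 ≈ 564.67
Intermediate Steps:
Q(F, h) = -6*F
z = -19 (z = 6 + (15 - 10)*(-5) = 6 + 5*(-5) = 6 - 25 = -19)
Y(G, r) = -3*(-19 + G)*(169 + r) (Y(G, r) = -3*(G - 19)*(r + 169) = -3*(-19 + G)*(169 + r))
Y(653, 792)/(Q(645, -444) + c(-656, -23)) = (9633 - 507*653 + 57*792 - 3*653*792)/(-6*645 + (-23 - 1*(-656))) = (9633 - 331071 + 45144 - 1551528)/(-3870 + (-23 + 656)) = -1827822/(-3870 + 633) = -1827822/(-3237) = -1827822*(-1/3237) = 609274/1079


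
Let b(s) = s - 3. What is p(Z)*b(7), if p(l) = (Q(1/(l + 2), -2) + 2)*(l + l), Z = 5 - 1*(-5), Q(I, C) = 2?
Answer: 320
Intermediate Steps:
b(s) = -3 + s
Z = 10 (Z = 5 + 5 = 10)
p(l) = 8*l (p(l) = (2 + 2)*(l + l) = 4*(2*l) = 8*l)
p(Z)*b(7) = (8*10)*(-3 + 7) = 80*4 = 320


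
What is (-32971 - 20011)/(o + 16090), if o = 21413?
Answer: -52982/37503 ≈ -1.4127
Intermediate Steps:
(-32971 - 20011)/(o + 16090) = (-32971 - 20011)/(21413 + 16090) = -52982/37503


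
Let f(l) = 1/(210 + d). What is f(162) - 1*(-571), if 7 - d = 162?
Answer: 31406/55 ≈ 571.02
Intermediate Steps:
d = -155 (d = 7 - 1*162 = 7 - 162 = -155)
f(l) = 1/55 (f(l) = 1/(210 - 155) = 1/55)
f(162) - 1*(-571) = 1/55 - 1*(-571) = 1/55 + 571 = 31406/55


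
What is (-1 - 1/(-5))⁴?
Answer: 256/625 ≈ 0.40960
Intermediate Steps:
(-1 - 1/(-5))⁴ = (-1 - ⅕*(-1))⁴ = (-1 + ⅕)⁴ = (-⅘)⁴ = 256/625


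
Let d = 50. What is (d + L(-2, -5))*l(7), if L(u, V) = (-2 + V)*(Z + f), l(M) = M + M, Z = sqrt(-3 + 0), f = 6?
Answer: 112 - 98*I*sqrt(3) ≈ 112.0 - 169.74*I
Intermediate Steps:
Z = I*sqrt(3) (Z = sqrt(-3) = I*sqrt(3) ≈ 1.732*I)
l(M) = 2*M
L(u, V) = (-2 + V)*(6 + I*sqrt(3)) (L(u, V) = (-2 + V)*(I*sqrt(3) + 6) = (-2 + V)*(6 + I*sqrt(3)))
(d + L(-2, -5))*l(7) = (50 + (-12 + 6*(-5) - 2*I*sqrt(3) + I*(-5)*sqrt(3)))*(2*7) = (50 + (-12 - 30 - 2*I*sqrt(3) - 5*I*sqrt(3)))*14 = (50 + (-42 - 7*I*sqrt(3)))*14 = (8 - 7*I*sqrt(3))*14 = 112 - 98*I*sqrt(3)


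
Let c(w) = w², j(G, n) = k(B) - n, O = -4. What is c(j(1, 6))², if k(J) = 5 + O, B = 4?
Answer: 625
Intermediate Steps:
k(J) = 1 (k(J) = 5 - 4 = 1)
j(G, n) = 1 - n
c(j(1, 6))² = ((1 - 1*6)²)² = ((1 - 6)²)² = ((-5)²)² = 25² = 625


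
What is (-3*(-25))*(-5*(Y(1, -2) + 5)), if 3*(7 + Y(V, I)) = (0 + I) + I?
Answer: 1250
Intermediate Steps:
Y(V, I) = -7 + 2*I/3 (Y(V, I) = -7 + ((0 + I) + I)/3 = -7 + (I + I)/3 = -7 + (2*I)/3 = -7 + 2*I/3)
(-3*(-25))*(-5*(Y(1, -2) + 5)) = (-3*(-25))*(-5*((-7 + (⅔)*(-2)) + 5)) = 75*(-5*((-7 - 4/3) + 5)) = 75*(-5*(-25/3 + 5)) = 75*(-5*(-10/3)) = 75*(50/3) = 1250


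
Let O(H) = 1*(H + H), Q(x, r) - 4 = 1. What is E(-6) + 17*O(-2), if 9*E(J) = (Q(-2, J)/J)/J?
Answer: -22027/324 ≈ -67.985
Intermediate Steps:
Q(x, r) = 5 (Q(x, r) = 4 + 1 = 5)
E(J) = 5/(9*J²) (E(J) = ((5/J)/J)/9 = (5/J²)/9 = 5/(9*J²))
O(H) = 2*H (O(H) = 1*(2*H) = 2*H)
E(-6) + 17*O(-2) = (5/9)/(-6)² + 17*(2*(-2)) = (5/9)*(1/36) + 17*(-4) = 5/324 - 68 = -22027/324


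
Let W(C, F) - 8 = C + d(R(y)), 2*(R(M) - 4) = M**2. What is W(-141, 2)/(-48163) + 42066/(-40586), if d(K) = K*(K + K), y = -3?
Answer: -2026491497/1954743518 ≈ -1.0367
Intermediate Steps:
R(M) = 4 + M**2/2
d(K) = 2*K**2 (d(K) = K*(2*K) = 2*K**2)
W(C, F) = 305/2 + C (W(C, F) = 8 + (C + 2*(4 + (1/2)*(-3)**2)**2) = 8 + (C + 2*(4 + (1/2)*9)**2) = 8 + (C + 2*(4 + 9/2)**2) = 8 + (C + 2*(17/2)**2) = 8 + (C + 2*(289/4)) = 8 + (C + 289/2) = 8 + (289/2 + C) = 305/2 + C)
W(-141, 2)/(-48163) + 42066/(-40586) = (305/2 - 141)/(-48163) + 42066/(-40586) = (23/2)*(-1/48163) + 42066*(-1/40586) = -23/96326 - 21033/20293 = -2026491497/1954743518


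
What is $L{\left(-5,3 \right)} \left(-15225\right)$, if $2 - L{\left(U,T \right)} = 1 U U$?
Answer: $350175$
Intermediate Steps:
$L{\left(U,T \right)} = 2 - U^{2}$ ($L{\left(U,T \right)} = 2 - 1 U U = 2 - U U = 2 - U^{2}$)
$L{\left(-5,3 \right)} \left(-15225\right) = \left(2 - \left(-5\right)^{2}\right) \left(-15225\right) = \left(2 - 25\right) \left(-15225\right) = \left(-23\right) \left(-15225\right) = 350175$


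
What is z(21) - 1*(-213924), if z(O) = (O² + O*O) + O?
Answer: 214827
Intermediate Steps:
z(O) = O + 2*O² (z(O) = (O² + O²) + O = 2*O² + O = O + 2*O²)
z(21) - 1*(-213924) = 21*(1 + 2*21) - 1*(-213924) = 21*(1 + 42) + 213924 = 21*43 + 213924 = 903 + 213924 = 214827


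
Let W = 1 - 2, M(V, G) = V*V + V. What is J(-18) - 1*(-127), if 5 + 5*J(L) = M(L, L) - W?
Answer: 937/5 ≈ 187.40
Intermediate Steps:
M(V, G) = V + V**2 (M(V, G) = V**2 + V = V + V**2)
W = -1
J(L) = -4/5 + L*(1 + L)/5 (J(L) = -1 + (L*(1 + L) - 1*(-1))/5 = -1 + (L*(1 + L) + 1)/5 = -1 + (1 + L*(1 + L))/5 = -1 + (1/5 + L*(1 + L)/5) = -4/5 + L*(1 + L)/5)
J(-18) - 1*(-127) = (-4/5 + (1/5)*(-18)*(1 - 18)) - 1*(-127) = (-4/5 + (1/5)*(-18)*(-17)) + 127 = (-4/5 + 306/5) + 127 = 302/5 + 127 = 937/5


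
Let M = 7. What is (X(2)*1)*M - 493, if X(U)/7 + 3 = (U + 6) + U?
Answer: -150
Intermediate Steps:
X(U) = 21 + 14*U (X(U) = -21 + 7*((U + 6) + U) = -21 + 7*((6 + U) + U) = -21 + 7*(6 + 2*U) = -21 + (42 + 14*U) = 21 + 14*U)
(X(2)*1)*M - 493 = ((21 + 14*2)*1)*7 - 493 = ((21 + 28)*1)*7 - 493 = (49*1)*7 - 493 = 49*7 - 493 = 343 - 493 = -150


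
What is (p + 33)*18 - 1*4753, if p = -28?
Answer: -4663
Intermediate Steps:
(p + 33)*18 - 1*4753 = (-28 + 33)*18 - 1*4753 = 5*18 - 4753 = 90 - 4753 = -4663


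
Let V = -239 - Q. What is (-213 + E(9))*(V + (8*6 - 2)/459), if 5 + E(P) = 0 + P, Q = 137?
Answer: 36060442/459 ≈ 78563.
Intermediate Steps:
V = -376 (V = -239 - 1*137 = -239 - 137 = -376)
E(P) = -5 + P (E(P) = -5 + (0 + P) = -5 + P)
(-213 + E(9))*(V + (8*6 - 2)/459) = (-213 + (-5 + 9))*(-376 + (8*6 - 2)/459) = (-213 + 4)*(-376 + (48 - 2)*(1/459)) = -209*(-376 + 46*(1/459)) = -209*(-376 + 46/459) = -209*(-172538/459) = 36060442/459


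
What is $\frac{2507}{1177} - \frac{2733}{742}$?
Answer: $- \frac{1356547}{873334} \approx -1.5533$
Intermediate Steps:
$\frac{2507}{1177} - \frac{2733}{742} = - \frac{1356547}{873334}$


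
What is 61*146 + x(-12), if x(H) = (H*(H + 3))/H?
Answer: 8897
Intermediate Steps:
x(H) = 3 + H (x(H) = (H*(3 + H))/H = 3 + H)
61*146 + x(-12) = 61*146 + (3 - 12) = 8906 - 9 = 8897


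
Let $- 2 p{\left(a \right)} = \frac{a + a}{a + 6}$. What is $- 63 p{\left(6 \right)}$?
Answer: $\frac{63}{2} \approx 31.5$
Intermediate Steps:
$p{\left(a \right)} = - \frac{a}{6 + a}$ ($p{\left(a \right)} = - \frac{\left(a + a\right) \frac{1}{a + 6}}{2} = - \frac{2 a \frac{1}{6 + a}}{2} = - \frac{a}{6 + a}$)
$- 63 p{\left(6 \right)} = - 63 \left(\left(-1\right) 6 \frac{1}{6 + 6}\right) = - 63 \left(\left(-1\right) 6 \cdot \frac{1}{12}\right) = \left(-63\right) \left(- \frac{1}{2}\right) = \frac{63}{2}$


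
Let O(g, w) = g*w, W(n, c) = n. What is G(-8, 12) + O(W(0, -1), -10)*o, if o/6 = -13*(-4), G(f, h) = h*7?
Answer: 84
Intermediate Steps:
G(f, h) = 7*h
o = 312 (o = 6*(-13*(-4)) = 6*52 = 312)
G(-8, 12) + O(W(0, -1), -10)*o = 7*12 + (0*(-10))*312 = 84 + 0*312 = 84 + 0 = 84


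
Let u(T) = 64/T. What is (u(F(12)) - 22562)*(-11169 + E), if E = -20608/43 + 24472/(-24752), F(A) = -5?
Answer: 12495464517417/47515 ≈ 2.6298e+8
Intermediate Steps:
E = -9127527/19006 (E = -20608*1/43 + 24472*(-1/24752) = -20608/43 - 437/442 = -9127527/19006 ≈ -480.24)
(u(F(12)) - 22562)*(-11169 + E) = (64/(-5) - 22562)*(-11169 - 9127527/19006) = (64*(-1/5) - 22562)*(-221405541/19006) = (-64/5 - 22562)*(-221405541/19006) = -112874/5*(-221405541/19006) = 12495464517417/47515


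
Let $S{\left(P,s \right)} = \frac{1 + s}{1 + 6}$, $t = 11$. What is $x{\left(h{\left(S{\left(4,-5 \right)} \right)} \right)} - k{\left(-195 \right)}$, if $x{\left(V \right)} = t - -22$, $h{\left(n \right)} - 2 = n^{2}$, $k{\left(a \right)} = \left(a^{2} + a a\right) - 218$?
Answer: $-75799$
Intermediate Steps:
$k{\left(a \right)} = -218 + 2 a^{2}$ ($k{\left(a \right)} = \left(a^{2} + a^{2}\right) - 218 = 2 a^{2} - 218 = -218 + 2 a^{2}$)
$S{\left(P,s \right)} = \frac{1}{7} + \frac{s}{7}$ ($S{\left(P,s \right)} = \frac{1 + s}{7} = \left(1 + s\right) \frac{1}{7} = \frac{1}{7} + \frac{s}{7}$)
$h{\left(n \right)} = 2 + n^{2}$
$x{\left(V \right)} = 33$ ($x{\left(V \right)} = 11 - -22 = 11 + 22 = 33$)
$x{\left(h{\left(S{\left(4,-5 \right)} \right)} \right)} - k{\left(-195 \right)} = 33 - \left(-218 + 2 \left(-195\right)^{2}\right) = 33 - \left(-218 + 2 \cdot 38025\right) = 33 - \left(-218 + 76050\right) = 33 - 75832 = -75799$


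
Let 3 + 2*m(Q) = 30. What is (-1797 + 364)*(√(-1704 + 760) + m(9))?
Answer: -38691/2 - 5732*I*√59 ≈ -19346.0 - 44028.0*I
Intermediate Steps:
m(Q) = 27/2 (m(Q) = -3/2 + (½)*30 = -3/2 + 15 = 27/2)
(-1797 + 364)*(√(-1704 + 760) + m(9)) = (-1797 + 364)*(√(-1704 + 760) + 27/2) = -1433*(√(-944) + 27/2) = -1433*(4*I*√59 + 27/2) = -1433*(27/2 + 4*I*√59) = -38691/2 - 5732*I*√59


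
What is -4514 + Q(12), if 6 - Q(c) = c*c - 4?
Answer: -4648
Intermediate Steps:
Q(c) = 10 - c² (Q(c) = 6 - (c*c - 4) = 6 - (c² - 4) = 6 - (-4 + c²) = 6 + (4 - c²) = 10 - c²)
-4514 + Q(12) = -4514 + (10 - 1*12²) = -4514 + (10 - 1*144) = -4514 + (10 - 144) = -4514 - 134 = -4648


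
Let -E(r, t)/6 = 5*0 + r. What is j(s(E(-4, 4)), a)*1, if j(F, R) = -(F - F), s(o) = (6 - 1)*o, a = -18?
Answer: 0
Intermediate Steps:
E(r, t) = -6*r (E(r, t) = -6*(5*0 + r) = -6*(0 + r) = -6*r)
s(o) = 5*o
j(F, R) = 0 (j(F, R) = -1*0 = 0)
j(s(E(-4, 4)), a)*1 = 0*1 = 0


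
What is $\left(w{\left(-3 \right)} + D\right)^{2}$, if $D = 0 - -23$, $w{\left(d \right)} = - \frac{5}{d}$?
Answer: $\frac{5476}{9} \approx 608.44$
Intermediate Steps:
$D = 23$ ($D = 0 + 23 = 23$)
$\left(w{\left(-3 \right)} + D\right)^{2} = \left(- \frac{5}{-3} + 23\right)^{2} = \left(\left(-5\right) \left(- \frac{1}{3}\right) + 23\right)^{2} = \left(\frac{5}{3} + 23\right)^{2} = \left(\frac{74}{3}\right)^{2} = \frac{5476}{9}$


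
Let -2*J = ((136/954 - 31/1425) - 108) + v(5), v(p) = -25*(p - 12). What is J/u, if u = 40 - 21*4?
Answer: 172817/226575 ≈ 0.76274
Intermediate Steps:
v(p) = 300 - 25*p (v(p) = -25*(-12 + p) = 300 - 25*p)
J = -7603948/226575 (J = -(((136/954 - 31/1425) - 108) + (300 - 25*5))/2 = -(((136*(1/954) - 31*1/1425) - 108) + (300 - 125))/2 = -(((68/477 - 31/1425) - 108) + 175)/2 = -((27371/226575 - 108) + 175)/2 = -(-24442729/226575 + 175)/2 = -½*15207896/226575 = -7603948/226575 ≈ -33.560)
u = -44 (u = 40 - 84 = -44)
J/u = -7603948/226575/(-44) = -7603948/226575*(-1/44) = 172817/226575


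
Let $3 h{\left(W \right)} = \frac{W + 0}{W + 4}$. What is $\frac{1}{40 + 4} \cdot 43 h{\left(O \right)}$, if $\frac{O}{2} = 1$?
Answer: $\frac{43}{396} \approx 0.10859$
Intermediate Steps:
$O = 2$ ($O = 2 \cdot 1 = 2$)
$h{\left(W \right)} = \frac{W}{3 \left(4 + W\right)}$ ($h{\left(W \right)} = \frac{\left(W + 0\right) \frac{1}{W + 4}}{3} = \frac{W \frac{1}{4 + W}}{3} = \frac{W}{3 \left(4 + W\right)}$)
$\frac{1}{40 + 4} \cdot 43 h{\left(O \right)} = \frac{1}{40 + 4} \cdot 43 \cdot \frac{1}{3} \cdot 2 \frac{1}{4 + 2} = \frac{1}{44} \cdot 43 \cdot \frac{1}{3} \cdot 2 \cdot \frac{1}{6} = \frac{43}{44} \cdot \frac{1}{9} = \frac{43}{396}$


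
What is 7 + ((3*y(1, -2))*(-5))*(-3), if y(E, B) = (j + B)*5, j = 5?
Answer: 682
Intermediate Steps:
y(E, B) = 25 + 5*B (y(E, B) = (5 + B)*5 = 25 + 5*B)
7 + ((3*y(1, -2))*(-5))*(-3) = 7 + ((3*(25 + 5*(-2)))*(-5))*(-3) = 7 + ((3*(25 - 10))*(-5))*(-3) = 7 + ((3*15)*(-5))*(-3) = 7 + (45*(-5))*(-3) = 7 - 225*(-3) = 7 + 675 = 682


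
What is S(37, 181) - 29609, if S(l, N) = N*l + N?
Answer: -22731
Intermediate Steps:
S(l, N) = N + N*l
S(37, 181) - 29609 = 181*(1 + 37) - 29609 = 181*38 - 29609 = 6878 - 29609 = -22731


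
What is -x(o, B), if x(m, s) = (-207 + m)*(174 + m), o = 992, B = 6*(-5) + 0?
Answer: -915310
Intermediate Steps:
B = -30 (B = -30 + 0 = -30)
-x(o, B) = -(-36018 + 992² - 33*992) = -(-36018 + 984064 - 32736) = -1*915310 = -915310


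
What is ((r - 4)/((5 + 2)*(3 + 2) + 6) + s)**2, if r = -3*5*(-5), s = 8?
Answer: 159201/1681 ≈ 94.706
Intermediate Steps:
r = 75 (r = -15*(-5) = 75)
((r - 4)/((5 + 2)*(3 + 2) + 6) + s)**2 = ((75 - 4)/((5 + 2)*(3 + 2) + 6) + 8)**2 = (71/(7*5 + 6) + 8)**2 = (71/(35 + 6) + 8)**2 = (71/41 + 8)**2 = (399/41)**2 = 159201/1681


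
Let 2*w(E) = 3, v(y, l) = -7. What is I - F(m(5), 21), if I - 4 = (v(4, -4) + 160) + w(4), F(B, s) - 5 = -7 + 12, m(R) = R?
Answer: 297/2 ≈ 148.50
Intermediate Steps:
F(B, s) = 10 (F(B, s) = 5 + (-7 + 12) = 5 + 5 = 10)
w(E) = 3/2 (w(E) = (½)*3 = 3/2)
I = 317/2 (I = 4 + ((-7 + 160) + 3/2) = 4 + (153 + 3/2) = 4 + 309/2 = 317/2 ≈ 158.50)
I - F(m(5), 21) = 317/2 - 1*10 = 317/2 - 10 = 297/2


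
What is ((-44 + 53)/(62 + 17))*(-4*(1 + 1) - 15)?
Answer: -207/79 ≈ -2.6203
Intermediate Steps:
((-44 + 53)/(62 + 17))*(-4*(1 + 1) - 15) = (9/79)*(-4*2 - 15) = (9*(1/79))*(-8 - 15) = (9/79)*(-23) = -207/79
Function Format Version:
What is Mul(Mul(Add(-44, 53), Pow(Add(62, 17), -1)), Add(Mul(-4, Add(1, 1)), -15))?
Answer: Rational(-207, 79) ≈ -2.6203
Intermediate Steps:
Mul(Mul(Add(-44, 53), Pow(Add(62, 17), -1)), Add(Mul(-4, Add(1, 1)), -15)) = Mul(Mul(9, Pow(79, -1)), Add(Mul(-4, 2), -15)) = Mul(Mul(9, Rational(1, 79)), Add(-8, -15)) = Mul(Rational(9, 79), -23) = Rational(-207, 79)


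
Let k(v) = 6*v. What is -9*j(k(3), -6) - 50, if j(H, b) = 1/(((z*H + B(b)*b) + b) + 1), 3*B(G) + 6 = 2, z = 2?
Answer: -653/13 ≈ -50.231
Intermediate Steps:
B(G) = -4/3 (B(G) = -2 + (1/3)*2 = -2 + 2/3 = -4/3)
j(H, b) = 1/(1 + 2*H - b/3) (j(H, b) = 1/(((2*H - 4*b/3) + b) + 1) = 1/((2*H - b/3) + 1) = 1/(1 + 2*H - b/3))
-9*j(k(3), -6) - 50 = -27/(3 - 1*(-6) + 6*(6*3)) - 50 = -27/(3 + 6 + 6*18) - 50 = -27/(3 + 6 + 108) - 50 = -27/117 - 50 = -9*1/39 - 50 = -3/13 - 50 = -653/13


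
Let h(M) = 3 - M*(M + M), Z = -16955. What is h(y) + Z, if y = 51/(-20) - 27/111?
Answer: -4645730089/273800 ≈ -16968.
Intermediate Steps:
y = -2067/740 (y = 51*(-1/20) - 27*1/111 = -51/20 - 9/37 = -2067/740 ≈ -2.7932)
h(M) = 3 - 2*M² (h(M) = 3 - M*2*M = 3 - 2*M²)
h(y) + Z = (3 - 2*(-2067/740)²) - 16955 = (3 - 2*4272489/547600) - 16955 = (3 - 4272489/273800) - 16955 = -3451089/273800 - 16955 = -4645730089/273800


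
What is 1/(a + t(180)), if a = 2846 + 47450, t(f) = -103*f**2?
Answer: -1/3286904 ≈ -3.0424e-7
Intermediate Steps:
a = 50296
1/(a + t(180)) = 1/(50296 - 103*180**2) = 1/(50296 - 103*32400) = 1/(50296 - 3337200) = 1/(-3286904) = -1/3286904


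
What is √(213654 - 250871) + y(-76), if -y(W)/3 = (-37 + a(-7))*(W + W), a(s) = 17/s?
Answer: -125856/7 + I*√37217 ≈ -17979.0 + 192.92*I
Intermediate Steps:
y(W) = 1656*W/7 (y(W) = -3*(-37 + 17/(-7))*(W + W) = -3*(-37 + 17*(-⅐))*2*W = -3*(-37 - 17/7)*2*W = -(-828)*2*W/7 = -(-1656)*W/7 = 1656*W/7)
√(213654 - 250871) + y(-76) = √(213654 - 250871) + (1656/7)*(-76) = √(-37217) - 125856/7 = I*√37217 - 125856/7 = -125856/7 + I*√37217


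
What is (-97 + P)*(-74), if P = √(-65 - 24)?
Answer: 7178 - 74*I*√89 ≈ 7178.0 - 698.11*I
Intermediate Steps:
P = I*√89 (P = √(-89) = I*√89 ≈ 9.434*I)
(-97 + P)*(-74) = (-97 + I*√89)*(-74) = 7178 - 74*I*√89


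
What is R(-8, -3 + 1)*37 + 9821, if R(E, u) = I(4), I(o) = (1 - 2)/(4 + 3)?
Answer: 68710/7 ≈ 9815.7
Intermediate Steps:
I(o) = -⅐ (I(o) = -1/7 = -1*⅐ = -⅐)
R(E, u) = -⅐
R(-8, -3 + 1)*37 + 9821 = -⅐*37 + 9821 = -37/7 + 9821 = 68710/7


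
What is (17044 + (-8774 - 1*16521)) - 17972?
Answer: -26223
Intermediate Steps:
(17044 + (-8774 - 1*16521)) - 17972 = (17044 + (-8774 - 16521)) - 17972 = (17044 - 25295) - 17972 = -8251 - 17972 = -26223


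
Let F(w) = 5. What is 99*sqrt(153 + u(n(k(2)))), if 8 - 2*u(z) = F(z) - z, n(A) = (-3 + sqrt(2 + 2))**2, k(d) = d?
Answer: 99*sqrt(155) ≈ 1232.5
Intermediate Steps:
n(A) = 1 (n(A) = (-3 + sqrt(4))**2 = (-3 + 2)**2 = (-1)**2 = 1)
u(z) = 3/2 + z/2 (u(z) = 4 - (5 - z)/2 = 4 + (-5/2 + z/2) = 3/2 + z/2)
99*sqrt(153 + u(n(k(2)))) = 99*sqrt(153 + (3/2 + (1/2)*1)) = 99*sqrt(153 + (3/2 + 1/2)) = 99*sqrt(153 + 2) = 99*sqrt(155)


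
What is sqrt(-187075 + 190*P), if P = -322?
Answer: I*sqrt(248255) ≈ 498.25*I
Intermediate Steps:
sqrt(-187075 + 190*P) = sqrt(-187075 + 190*(-322)) = sqrt(-187075 - 61180) = sqrt(-248255) = I*sqrt(248255)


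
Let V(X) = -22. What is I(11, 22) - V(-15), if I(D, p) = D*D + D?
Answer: 154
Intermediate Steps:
I(D, p) = D + D² (I(D, p) = D² + D = D + D²)
I(11, 22) - V(-15) = 11*(1 + 11) - 1*(-22) = 11*12 + 22 = 132 + 22 = 154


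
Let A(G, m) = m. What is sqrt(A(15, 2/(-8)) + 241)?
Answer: 3*sqrt(107)/2 ≈ 15.516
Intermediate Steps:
sqrt(A(15, 2/(-8)) + 241) = sqrt(2/(-8) + 241) = sqrt(2*(-1/8) + 241) = sqrt(-1/4 + 241) = sqrt(963/4) = 3*sqrt(107)/2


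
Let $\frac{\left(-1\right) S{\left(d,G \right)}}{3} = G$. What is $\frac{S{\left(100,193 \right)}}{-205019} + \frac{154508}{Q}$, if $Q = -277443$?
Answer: $- \frac{31516436155}{56881086417} \approx -0.55408$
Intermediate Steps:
$S{\left(d,G \right)} = - 3 G$
$\frac{S{\left(100,193 \right)}}{-205019} + \frac{154508}{Q} = \frac{\left(-3\right) 193}{-205019} + \frac{154508}{-277443} = \left(-579\right) \left(- \frac{1}{205019}\right) + 154508 \left(- \frac{1}{277443}\right) = \frac{579}{205019} - \frac{154508}{277443} = - \frac{31516436155}{56881086417}$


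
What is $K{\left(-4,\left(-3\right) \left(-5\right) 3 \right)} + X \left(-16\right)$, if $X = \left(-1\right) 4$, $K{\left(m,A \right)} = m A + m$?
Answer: $-120$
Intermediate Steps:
$K{\left(m,A \right)} = m + A m$ ($K{\left(m,A \right)} = A m + m = m + A m$)
$X = -4$
$K{\left(-4,\left(-3\right) \left(-5\right) 3 \right)} + X \left(-16\right) = - 4 \left(1 + \left(-3\right) \left(-5\right) 3\right) - -64 = - 4 \left(1 + 15 \cdot 3\right) + 64 = - 4 \left(1 + 45\right) + 64 = \left(-4\right) 46 + 64 = -184 + 64 = -120$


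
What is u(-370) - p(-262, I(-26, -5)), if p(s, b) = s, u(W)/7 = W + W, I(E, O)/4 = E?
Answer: -4918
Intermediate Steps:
I(E, O) = 4*E
u(W) = 14*W (u(W) = 7*(W + W) = 7*(2*W) = 14*W)
u(-370) - p(-262, I(-26, -5)) = 14*(-370) - 1*(-262) = -5180 + 262 = -4918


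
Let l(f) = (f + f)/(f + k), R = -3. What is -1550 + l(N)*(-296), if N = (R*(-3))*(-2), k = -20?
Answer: -34778/19 ≈ -1830.4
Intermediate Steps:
N = -18 (N = -3*(-3)*(-2) = 9*(-2) = -18)
l(f) = 2*f/(-20 + f) (l(f) = (f + f)/(f - 20) = (2*f)/(-20 + f) = 2*f/(-20 + f))
-1550 + l(N)*(-296) = -1550 + (2*(-18)/(-20 - 18))*(-296) = -1550 + (2*(-18)/(-38))*(-296) = -1550 + (2*(-18)*(-1/38))*(-296) = -1550 + (18/19)*(-296) = -1550 - 5328/19 = -34778/19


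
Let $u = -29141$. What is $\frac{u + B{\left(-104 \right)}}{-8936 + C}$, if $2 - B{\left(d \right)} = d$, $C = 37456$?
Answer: $- \frac{5807}{5704} \approx -1.0181$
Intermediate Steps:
$B{\left(d \right)} = 2 - d$
$\frac{u + B{\left(-104 \right)}}{-8936 + C} = \frac{-29141 + \left(2 - -104\right)}{-8936 + 37456} = \frac{-29141 + \left(2 + 104\right)}{28520} = \left(-29141 + 106\right) \frac{1}{28520} = \left(-29035\right) \frac{1}{28520} = - \frac{5807}{5704}$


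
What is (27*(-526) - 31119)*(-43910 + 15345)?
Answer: 1294594365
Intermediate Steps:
(27*(-526) - 31119)*(-43910 + 15345) = (-14202 - 31119)*(-28565) = -45321*(-28565) = 1294594365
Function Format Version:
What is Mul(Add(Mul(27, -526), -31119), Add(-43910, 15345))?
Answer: 1294594365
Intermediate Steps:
Mul(Add(Mul(27, -526), -31119), Add(-43910, 15345)) = Mul(Add(-14202, -31119), -28565) = Mul(-45321, -28565) = 1294594365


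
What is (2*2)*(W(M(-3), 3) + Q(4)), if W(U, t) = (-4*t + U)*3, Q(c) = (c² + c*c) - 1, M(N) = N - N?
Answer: -20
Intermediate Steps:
M(N) = 0
Q(c) = -1 + 2*c² (Q(c) = (c² + c²) - 1 = 2*c² - 1 = -1 + 2*c²)
W(U, t) = -12*t + 3*U (W(U, t) = (U - 4*t)*3 = -12*t + 3*U)
(2*2)*(W(M(-3), 3) + Q(4)) = (2*2)*((-12*3 + 3*0) + (-1 + 2*4²)) = 4*((-36 + 0) + (-1 + 2*16)) = 4*(-36 + (-1 + 32)) = 4*(-36 + 31) = 4*(-5) = -20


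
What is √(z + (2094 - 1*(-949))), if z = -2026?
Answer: 3*√113 ≈ 31.890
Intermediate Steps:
√(z + (2094 - 1*(-949))) = √(-2026 + (2094 - 1*(-949))) = √(-2026 + (2094 + 949)) = √(-2026 + 3043) = √1017 = 3*√113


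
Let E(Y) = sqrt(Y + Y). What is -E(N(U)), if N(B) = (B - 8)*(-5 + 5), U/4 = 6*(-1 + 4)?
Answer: 0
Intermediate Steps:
U = 72 (U = 4*(6*(-1 + 4)) = 4*(6*3) = 4*18 = 72)
N(B) = 0 (N(B) = (-8 + B)*0 = 0)
E(Y) = sqrt(2)*sqrt(Y) (E(Y) = sqrt(2*Y) = sqrt(2)*sqrt(Y))
-E(N(U)) = -sqrt(2)*sqrt(0) = -sqrt(2)*0 = -1*0 = 0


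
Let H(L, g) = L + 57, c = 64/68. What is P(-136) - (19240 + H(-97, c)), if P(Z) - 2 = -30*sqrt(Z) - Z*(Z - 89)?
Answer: -49798 - 60*I*sqrt(34) ≈ -49798.0 - 349.86*I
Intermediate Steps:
c = 16/17 (c = 64*(1/68) = 16/17 ≈ 0.94118)
H(L, g) = 57 + L
P(Z) = 2 - 30*sqrt(Z) - Z*(-89 + Z) (P(Z) = 2 + (-30*sqrt(Z) - Z*(Z - 89)) = 2 + (-30*sqrt(Z) - Z*(-89 + Z)) = 2 - 30*sqrt(Z) - Z*(-89 + Z))
P(-136) - (19240 + H(-97, c)) = (2 - 1*(-136)**2 - 60*I*sqrt(34) + 89*(-136)) - (19240 + (57 - 97)) = (2 - 1*18496 - 60*I*sqrt(34) - 12104) - (19240 - 40) = (2 - 18496 - 60*I*sqrt(34) - 12104) - 1*19200 = (-30598 - 60*I*sqrt(34)) - 19200 = -49798 - 60*I*sqrt(34)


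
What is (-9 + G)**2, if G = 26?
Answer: 289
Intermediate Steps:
(-9 + G)**2 = (-9 + 26)**2 = 17**2 = 289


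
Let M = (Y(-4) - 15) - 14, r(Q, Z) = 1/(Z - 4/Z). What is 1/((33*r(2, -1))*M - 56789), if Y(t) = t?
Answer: -1/57152 ≈ -1.7497e-5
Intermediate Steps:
M = -33 (M = (-4 - 15) - 14 = -19 - 14 = -33)
1/((33*r(2, -1))*M - 56789) = 1/((33*(-1/(-4 + (-1)²)))*(-33) - 56789) = 1/((33*(-1/(-4 + 1)))*(-33) - 56789) = 1/((33*(-1/(-3)))*(-33) - 56789) = 1/((33*(-1*(-⅓)))*(-33) - 56789) = 1/((33*(⅓))*(-33) - 56789) = 1/(11*(-33) - 56789) = 1/(-363 - 56789) = 1/(-57152) = -1/57152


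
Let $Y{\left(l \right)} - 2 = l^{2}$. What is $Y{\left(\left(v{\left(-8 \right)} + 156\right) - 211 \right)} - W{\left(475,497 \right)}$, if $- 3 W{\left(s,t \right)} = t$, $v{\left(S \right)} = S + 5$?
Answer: $\frac{10595}{3} \approx 3531.7$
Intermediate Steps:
$v{\left(S \right)} = 5 + S$
$W{\left(s,t \right)} = - \frac{t}{3}$
$Y{\left(l \right)} = 2 + l^{2}$
$Y{\left(\left(v{\left(-8 \right)} + 156\right) - 211 \right)} - W{\left(475,497 \right)} = \left(2 + \left(\left(\left(5 - 8\right) + 156\right) - 211\right)^{2}\right) - \left(- \frac{1}{3}\right) 497 = \left(2 + \left(\left(-3 + 156\right) - 211\right)^{2}\right) - - \frac{497}{3} = \left(2 + \left(153 - 211\right)^{2}\right) + \frac{497}{3} = \left(2 + \left(-58\right)^{2}\right) + \frac{497}{3} = \left(2 + 3364\right) + \frac{497}{3} = 3366 + \frac{497}{3} = \frac{10595}{3}$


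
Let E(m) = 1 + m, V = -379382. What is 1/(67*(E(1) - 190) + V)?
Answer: -1/391978 ≈ -2.5512e-6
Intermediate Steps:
1/(67*(E(1) - 190) + V) = 1/(67*((1 + 1) - 190) - 379382) = 1/(67*(2 - 190) - 379382) = 1/(67*(-188) - 379382) = 1/(-12596 - 379382) = 1/(-391978) = -1/391978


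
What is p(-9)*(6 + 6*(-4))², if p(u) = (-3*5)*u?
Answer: 43740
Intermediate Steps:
p(u) = -15*u
p(-9)*(6 + 6*(-4))² = (-15*(-9))*(6 + 6*(-4))² = 135*(6 - 24)² = 135*(-18)² = 135*324 = 43740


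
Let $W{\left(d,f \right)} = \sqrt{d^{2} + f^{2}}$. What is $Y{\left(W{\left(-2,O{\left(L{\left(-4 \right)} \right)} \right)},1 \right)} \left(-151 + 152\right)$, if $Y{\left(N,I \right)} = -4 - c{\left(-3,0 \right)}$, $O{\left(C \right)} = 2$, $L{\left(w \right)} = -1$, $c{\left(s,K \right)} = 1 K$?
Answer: $-4$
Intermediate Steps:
$c{\left(s,K \right)} = K$
$Y{\left(N,I \right)} = -4$ ($Y{\left(N,I \right)} = -4 - 0 = -4 + 0 = -4$)
$Y{\left(W{\left(-2,O{\left(L{\left(-4 \right)} \right)} \right)},1 \right)} \left(-151 + 152\right) = - 4 \left(-151 + 152\right) = \left(-4\right) 1 = -4$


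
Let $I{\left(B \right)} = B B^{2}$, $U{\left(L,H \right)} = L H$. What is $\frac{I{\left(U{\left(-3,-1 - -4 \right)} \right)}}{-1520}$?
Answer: $\frac{729}{1520} \approx 0.47961$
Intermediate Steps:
$U{\left(L,H \right)} = H L$
$I{\left(B \right)} = B^{3}$
$\frac{I{\left(U{\left(-3,-1 - -4 \right)} \right)}}{-1520} = \frac{\left(\left(-1 - -4\right) \left(-3\right)\right)^{3}}{-1520} = \left(\left(-1 + 4\right) \left(-3\right)\right)^{3} \left(- \frac{1}{1520}\right) = \left(3 \left(-3\right)\right)^{3} \left(- \frac{1}{1520}\right) = \left(-9\right)^{3} \left(- \frac{1}{1520}\right) = \left(-729\right) \left(- \frac{1}{1520}\right) = \frac{729}{1520}$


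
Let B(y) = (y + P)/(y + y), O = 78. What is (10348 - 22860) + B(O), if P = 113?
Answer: -1951681/156 ≈ -12511.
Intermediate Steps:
B(y) = (113 + y)/(2*y) (B(y) = (y + 113)/(y + y) = (113 + y)/((2*y)) = (113 + y)*(1/(2*y)) = (113 + y)/(2*y))
(10348 - 22860) + B(O) = (10348 - 22860) + (½)*(113 + 78)/78 = -12512 + (½)*(1/78)*191 = -12512 + 191/156 = -1951681/156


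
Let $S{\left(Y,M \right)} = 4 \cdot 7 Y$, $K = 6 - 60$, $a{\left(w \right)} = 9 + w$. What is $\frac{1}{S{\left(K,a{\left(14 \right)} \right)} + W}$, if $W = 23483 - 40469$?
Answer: $- \frac{1}{18498} \approx -5.406 \cdot 10^{-5}$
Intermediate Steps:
$K = -54$ ($K = 6 - 60 = -54$)
$S{\left(Y,M \right)} = 28 Y$
$W = -16986$
$\frac{1}{S{\left(K,a{\left(14 \right)} \right)} + W} = \frac{1}{28 \left(-54\right) - 16986} = \frac{1}{-1512 - 16986} = \frac{1}{-18498} = - \frac{1}{18498}$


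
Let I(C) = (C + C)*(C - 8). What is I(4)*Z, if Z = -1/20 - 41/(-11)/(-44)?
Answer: 2608/605 ≈ 4.3107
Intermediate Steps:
I(C) = 2*C*(-8 + C) (I(C) = (2*C)*(-8 + C) = 2*C*(-8 + C))
Z = -163/1210 (Z = -1*1/20 - 41*(-1/11)*(-1/44) = -1/20 + (41/11)*(-1/44) = -1/20 - 41/484 = -163/1210 ≈ -0.13471)
I(4)*Z = (2*4*(-8 + 4))*(-163/1210) = (2*4*(-4))*(-163/1210) = -32*(-163/1210) = 2608/605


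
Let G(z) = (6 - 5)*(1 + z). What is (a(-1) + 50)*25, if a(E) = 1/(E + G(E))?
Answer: 1225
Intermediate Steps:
G(z) = 1 + z (G(z) = 1*(1 + z) = 1 + z)
a(E) = 1/(1 + 2*E) (a(E) = 1/(E + (1 + E)) = 1/(1 + 2*E))
(a(-1) + 50)*25 = (1/(1 + 2*(-1)) + 50)*25 = (1/(1 - 2) + 50)*25 = (1/(-1) + 50)*25 = (-1 + 50)*25 = 49*25 = 1225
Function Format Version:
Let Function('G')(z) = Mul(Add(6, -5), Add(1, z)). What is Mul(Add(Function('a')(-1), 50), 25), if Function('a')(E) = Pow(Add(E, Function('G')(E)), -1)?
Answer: 1225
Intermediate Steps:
Function('G')(z) = Add(1, z) (Function('G')(z) = Mul(1, Add(1, z)) = Add(1, z))
Function('a')(E) = Pow(Add(1, Mul(2, E)), -1) (Function('a')(E) = Pow(Add(E, Add(1, E)), -1) = Pow(Add(1, Mul(2, E)), -1))
Mul(Add(Function('a')(-1), 50), 25) = Mul(Add(Pow(Add(1, Mul(2, -1)), -1), 50), 25) = Mul(Add(Pow(Add(1, -2), -1), 50), 25) = Mul(Add(Pow(-1, -1), 50), 25) = Mul(Add(-1, 50), 25) = Mul(49, 25) = 1225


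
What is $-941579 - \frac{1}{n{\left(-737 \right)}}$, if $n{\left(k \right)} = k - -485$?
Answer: $- \frac{237277907}{252} \approx -9.4158 \cdot 10^{5}$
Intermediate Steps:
$n{\left(k \right)} = 485 + k$ ($n{\left(k \right)} = k + 485 = 485 + k$)
$-941579 - \frac{1}{n{\left(-737 \right)}} = -941579 - \frac{1}{485 - 737} = -941579 - \frac{1}{-252} = -941579 - - \frac{1}{252} = -941579 + \frac{1}{252} = - \frac{237277907}{252}$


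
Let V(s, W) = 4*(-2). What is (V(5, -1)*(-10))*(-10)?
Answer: -800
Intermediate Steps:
V(s, W) = -8
(V(5, -1)*(-10))*(-10) = -8*(-10)*(-10) = 80*(-10) = -800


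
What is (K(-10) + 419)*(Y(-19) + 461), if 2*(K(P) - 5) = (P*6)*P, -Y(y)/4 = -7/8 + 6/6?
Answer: 333402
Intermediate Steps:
Y(y) = -½ (Y(y) = -4*(-7/8 + 6/6) = -4*(-7*⅛ + 6*(⅙)) = -4*(-7/8 + 1) = -4*⅛ = -½)
K(P) = 5 + 3*P² (K(P) = 5 + ((P*6)*P)/2 = 5 + ((6*P)*P)/2 = 5 + (6*P²)/2 = 5 + 3*P²)
(K(-10) + 419)*(Y(-19) + 461) = ((5 + 3*(-10)²) + 419)*(-½ + 461) = ((5 + 3*100) + 419)*(921/2) = ((5 + 300) + 419)*(921/2) = (305 + 419)*(921/2) = 724*(921/2) = 333402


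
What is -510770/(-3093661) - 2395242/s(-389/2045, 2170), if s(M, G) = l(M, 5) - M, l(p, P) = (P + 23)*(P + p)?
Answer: -15153445657333600/853222422817 ≈ -17760.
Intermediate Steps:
l(p, P) = (23 + P)*(P + p)
s(M, G) = 140 + 27*M (s(M, G) = (5² + 23*5 + 23*M + 5*M) - M = (25 + 115 + 23*M + 5*M) - M = (140 + 28*M) - M = 140 + 27*M)
-510770/(-3093661) - 2395242/s(-389/2045, 2170) = -510770/(-3093661) - 2395242/(140 + 27*(-389/2045)) = -510770*(-1/3093661) - 2395242/(140 + 27*(-389*1/2045)) = 510770/3093661 - 2395242/(140 + 27*(-389/2045)) = 510770/3093661 - 2395242/(140 - 10503/2045) = 510770/3093661 - 2395242/275797/2045 = 510770/3093661 - 2395242*2045/275797 = 510770/3093661 - 4898269890/275797 = -15153445657333600/853222422817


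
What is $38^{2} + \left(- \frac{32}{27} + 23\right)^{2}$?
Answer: $\frac{1399597}{729} \approx 1919.9$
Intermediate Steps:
$38^{2} + \left(- \frac{32}{27} + 23\right)^{2} = 1444 + \left(\left(-32\right) \frac{1}{27} + 23\right)^{2} = 1444 + \left(- \frac{32}{27} + 23\right)^{2} = 1444 + \left(\frac{589}{27}\right)^{2} = 1444 + \frac{346921}{729} = \frac{1399597}{729}$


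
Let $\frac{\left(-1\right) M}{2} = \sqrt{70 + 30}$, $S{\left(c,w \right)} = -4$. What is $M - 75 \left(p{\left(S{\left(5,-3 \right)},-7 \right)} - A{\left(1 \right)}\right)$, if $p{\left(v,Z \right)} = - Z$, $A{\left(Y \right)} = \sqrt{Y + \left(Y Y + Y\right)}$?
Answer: $-545 + 75 \sqrt{3} \approx -415.1$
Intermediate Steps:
$A{\left(Y \right)} = \sqrt{Y^{2} + 2 Y}$ ($A{\left(Y \right)} = \sqrt{Y + \left(Y^{2} + Y\right)} = \sqrt{Y + \left(Y + Y^{2}\right)} = \sqrt{Y^{2} + 2 Y}$)
$M = -20$ ($M = - 2 \sqrt{70 + 30} = - 2 \sqrt{100} = \left(-2\right) 10 = -20$)
$M - 75 \left(p{\left(S{\left(5,-3 \right)},-7 \right)} - A{\left(1 \right)}\right) = -20 - 75 \left(\left(-1\right) \left(-7\right) - \sqrt{1 \left(2 + 1\right)}\right) = -20 - 75 \left(7 - \sqrt{1 \cdot 3}\right) = -20 - 75 \left(7 - \sqrt{3}\right) = -20 - \left(525 - 75 \sqrt{3}\right) = -545 + 75 \sqrt{3}$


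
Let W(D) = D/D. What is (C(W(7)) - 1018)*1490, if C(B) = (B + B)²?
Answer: -1510860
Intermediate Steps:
W(D) = 1
C(B) = 4*B² (C(B) = (2*B)² = 4*B²)
(C(W(7)) - 1018)*1490 = (4*1² - 1018)*1490 = (4*1 - 1018)*1490 = (4 - 1018)*1490 = -1014*1490 = -1510860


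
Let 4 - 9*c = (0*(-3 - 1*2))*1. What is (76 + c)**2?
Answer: 473344/81 ≈ 5843.8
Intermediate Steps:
c = 4/9 (c = 4/9 - 0*(-3 - 1*2)/9 = 4/9 - 0*(-3 - 2)/9 = 4/9 - 0*(-5)/9 = 4/9 - 0 = 4/9 - 1/9*0 = 4/9 + 0 = 4/9 ≈ 0.44444)
(76 + c)**2 = (76 + 4/9)**2 = (688/9)**2 = 473344/81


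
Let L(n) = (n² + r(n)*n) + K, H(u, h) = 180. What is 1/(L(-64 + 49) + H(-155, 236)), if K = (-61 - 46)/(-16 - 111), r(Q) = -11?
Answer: 127/72497 ≈ 0.0017518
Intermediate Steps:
K = 107/127 (K = -107/(-127) = -107*(-1/127) = 107/127 ≈ 0.84252)
L(n) = 107/127 + n² - 11*n (L(n) = (n² - 11*n) + 107/127 = 107/127 + n² - 11*n)
1/(L(-64 + 49) + H(-155, 236)) = 1/((107/127 + (-64 + 49)² - 11*(-64 + 49)) + 180) = 1/((107/127 + (-15)² - 11*(-15)) + 180) = 1/((107/127 + 225 + 165) + 180) = 1/(49637/127 + 180) = 1/(72497/127) = 127/72497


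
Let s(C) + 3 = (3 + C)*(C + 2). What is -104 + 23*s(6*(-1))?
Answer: 103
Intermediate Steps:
s(C) = -3 + (2 + C)*(3 + C) (s(C) = -3 + (3 + C)*(C + 2) = -3 + (3 + C)*(2 + C) = -3 + (2 + C)*(3 + C))
-104 + 23*s(6*(-1)) = -104 + 23*(3 + (6*(-1))**2 + 5*(6*(-1))) = -104 + 23*(3 + (-6)**2 + 5*(-6)) = -104 + 23*(3 + 36 - 30) = -104 + 23*9 = -104 + 207 = 103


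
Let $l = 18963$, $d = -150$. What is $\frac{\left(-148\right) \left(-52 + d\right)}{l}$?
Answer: $\frac{29896}{18963} \approx 1.5765$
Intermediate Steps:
$\frac{\left(-148\right) \left(-52 + d\right)}{l} = \frac{\left(-148\right) \left(-52 - 150\right)}{18963} = \left(-148\right) \left(-202\right) \frac{1}{18963} = 29896 \cdot \frac{1}{18963} = \frac{29896}{18963}$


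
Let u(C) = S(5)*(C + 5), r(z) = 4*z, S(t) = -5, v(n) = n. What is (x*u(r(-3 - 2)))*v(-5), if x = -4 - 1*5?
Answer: 3375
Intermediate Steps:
x = -9 (x = -4 - 5 = -9)
u(C) = -25 - 5*C (u(C) = -5*(C + 5) = -5*(5 + C) = -25 - 5*C)
(x*u(r(-3 - 2)))*v(-5) = -9*(-25 - 20*(-3 - 2))*(-5) = -9*(-25 - 20*(-5))*(-5) = -9*(-25 - 5*(-20))*(-5) = -9*(-25 + 100)*(-5) = -9*75*(-5) = -675*(-5) = 3375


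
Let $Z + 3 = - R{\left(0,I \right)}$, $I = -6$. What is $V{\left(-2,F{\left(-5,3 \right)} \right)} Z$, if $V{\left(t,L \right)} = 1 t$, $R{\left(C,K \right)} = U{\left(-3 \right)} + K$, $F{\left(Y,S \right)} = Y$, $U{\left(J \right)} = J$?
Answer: $-12$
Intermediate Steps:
$R{\left(C,K \right)} = -3 + K$
$V{\left(t,L \right)} = t$
$Z = 6$ ($Z = -3 - \left(-3 - 6\right) = -3 - -9 = -3 + 9 = 6$)
$V{\left(-2,F{\left(-5,3 \right)} \right)} Z = \left(-2\right) 6 = -12$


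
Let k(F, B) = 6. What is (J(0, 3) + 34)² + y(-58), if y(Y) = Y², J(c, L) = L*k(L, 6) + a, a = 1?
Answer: 6173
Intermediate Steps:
J(c, L) = 1 + 6*L (J(c, L) = L*6 + 1 = 6*L + 1 = 1 + 6*L)
(J(0, 3) + 34)² + y(-58) = ((1 + 6*3) + 34)² + (-58)² = ((1 + 18) + 34)² + 3364 = (19 + 34)² + 3364 = 53² + 3364 = 2809 + 3364 = 6173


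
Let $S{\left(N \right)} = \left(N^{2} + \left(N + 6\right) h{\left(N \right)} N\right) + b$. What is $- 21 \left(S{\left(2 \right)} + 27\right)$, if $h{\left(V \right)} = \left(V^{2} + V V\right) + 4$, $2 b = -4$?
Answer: $-4641$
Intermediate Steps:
$b = -2$ ($b = \frac{1}{2} \left(-4\right) = -2$)
$h{\left(V \right)} = 4 + 2 V^{2}$ ($h{\left(V \right)} = \left(V^{2} + V^{2}\right) + 4 = 2 V^{2} + 4 = 4 + 2 V^{2}$)
$S{\left(N \right)} = -2 + N^{2} + N \left(4 + 2 N^{2}\right) \left(6 + N\right)$ ($S{\left(N \right)} = \left(N^{2} + \left(N + 6\right) \left(4 + 2 N^{2}\right) N\right) - 2 = \left(N^{2} + \left(6 + N\right) \left(4 + 2 N^{2}\right) N\right) - 2 = \left(N^{2} + \left(4 + 2 N^{2}\right) \left(6 + N\right) N\right) - 2 = \left(N^{2} + N \left(4 + 2 N^{2}\right) \left(6 + N\right)\right) - 2 = -2 + N^{2} + N \left(4 + 2 N^{2}\right) \left(6 + N\right)$)
$- 21 \left(S{\left(2 \right)} + 27\right) = - 21 \left(\left(-2 + 2 \cdot 2^{4} + 5 \cdot 2^{2} + 12 \cdot 2^{3} + 24 \cdot 2\right) + 27\right) = - 21 \left(\left(-2 + 2 \cdot 16 + 5 \cdot 4 + 12 \cdot 8 + 48\right) + 27\right) = - 21 \left(\left(-2 + 32 + 20 + 96 + 48\right) + 27\right) = - 21 \left(194 + 27\right) = \left(-21\right) 221 = -4641$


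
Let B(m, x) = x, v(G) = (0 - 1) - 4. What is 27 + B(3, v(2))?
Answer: 22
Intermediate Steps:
v(G) = -5 (v(G) = -1 - 4 = -5)
27 + B(3, v(2)) = 27 - 5 = 22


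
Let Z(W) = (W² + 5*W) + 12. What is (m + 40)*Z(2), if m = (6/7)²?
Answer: 51896/49 ≈ 1059.1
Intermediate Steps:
Z(W) = 12 + W² + 5*W
m = 36/49 (m = (6*(⅐))² = (6/7)² = 36/49 ≈ 0.73469)
(m + 40)*Z(2) = (36/49 + 40)*(12 + 2² + 5*2) = 1996*(12 + 4 + 10)/49 = (1996/49)*26 = 51896/49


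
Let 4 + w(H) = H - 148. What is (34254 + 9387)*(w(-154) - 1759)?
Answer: -90118665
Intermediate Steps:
w(H) = -152 + H (w(H) = -4 + (H - 148) = -4 + (-148 + H) = -152 + H)
(34254 + 9387)*(w(-154) - 1759) = (34254 + 9387)*((-152 - 154) - 1759) = 43641*(-306 - 1759) = 43641*(-2065) = -90118665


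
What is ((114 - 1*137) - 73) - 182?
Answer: -278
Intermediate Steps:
((114 - 1*137) - 73) - 182 = ((114 - 137) - 73) - 182 = (-23 - 73) - 182 = -96 - 182 = -278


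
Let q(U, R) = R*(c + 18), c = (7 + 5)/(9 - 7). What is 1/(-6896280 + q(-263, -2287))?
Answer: -1/6951168 ≈ -1.4386e-7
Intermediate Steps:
c = 6 (c = 12/2 = 12*(½) = 6)
q(U, R) = 24*R (q(U, R) = R*(6 + 18) = R*24 = 24*R)
1/(-6896280 + q(-263, -2287)) = 1/(-6896280 + 24*(-2287)) = 1/(-6896280 - 54888) = 1/(-6951168) = -1/6951168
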